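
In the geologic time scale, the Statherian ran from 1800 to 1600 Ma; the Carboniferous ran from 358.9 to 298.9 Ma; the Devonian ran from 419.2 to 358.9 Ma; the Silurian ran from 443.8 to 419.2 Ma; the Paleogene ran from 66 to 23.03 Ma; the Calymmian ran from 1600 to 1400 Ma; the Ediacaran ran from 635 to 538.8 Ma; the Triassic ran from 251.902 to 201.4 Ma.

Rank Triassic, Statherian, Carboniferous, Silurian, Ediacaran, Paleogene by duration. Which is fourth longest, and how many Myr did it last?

Triassic, 50.502 million years

Start − end for each: Triassic 251.902 − 201.4 = 50.502; Statherian 1800 − 1600 = 200; Carboniferous 358.9 − 298.9 = 60; Silurian 443.8 − 419.2 = 24.6; Ediacaran 635 − 538.8 = 96.2; Paleogene 66 − 23.03 = 42.97.
Ranking these from longest: Statherian > Ediacaran > Carboniferous > Triassic > Paleogene > Silurian.
Position 4 in that ranking is Triassic, which lasted 50.502 Myr.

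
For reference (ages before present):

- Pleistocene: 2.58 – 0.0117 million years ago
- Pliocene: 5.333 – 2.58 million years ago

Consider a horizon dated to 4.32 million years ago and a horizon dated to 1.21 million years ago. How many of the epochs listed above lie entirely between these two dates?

0

The older date is 4.32 Ma and the younger is 1.21 Ma.
No epoch both begins after 4.32 Ma and ends before 1.21 Ma, so the count is 0.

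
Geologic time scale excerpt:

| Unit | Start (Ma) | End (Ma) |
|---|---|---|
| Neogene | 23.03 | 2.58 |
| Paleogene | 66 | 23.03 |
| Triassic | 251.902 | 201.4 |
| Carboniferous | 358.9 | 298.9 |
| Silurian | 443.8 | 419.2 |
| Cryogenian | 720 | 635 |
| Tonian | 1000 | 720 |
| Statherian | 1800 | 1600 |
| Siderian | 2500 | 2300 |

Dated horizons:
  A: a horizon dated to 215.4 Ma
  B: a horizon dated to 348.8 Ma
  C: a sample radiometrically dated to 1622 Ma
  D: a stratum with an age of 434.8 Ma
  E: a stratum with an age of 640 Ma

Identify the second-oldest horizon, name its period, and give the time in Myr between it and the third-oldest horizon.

E, in the Cryogenian; 205.2 million years to D

Sorted oldest-first by Ma: C (1622), E (640), D (434.8), B (348.8), A (215.4).
The second oldest is E at 640 Ma, which lies in 720–635 Ma: the Cryogenian.
The third oldest is D at 434.8 Ma; separation = |640 − 434.8| = 205.2 Myr.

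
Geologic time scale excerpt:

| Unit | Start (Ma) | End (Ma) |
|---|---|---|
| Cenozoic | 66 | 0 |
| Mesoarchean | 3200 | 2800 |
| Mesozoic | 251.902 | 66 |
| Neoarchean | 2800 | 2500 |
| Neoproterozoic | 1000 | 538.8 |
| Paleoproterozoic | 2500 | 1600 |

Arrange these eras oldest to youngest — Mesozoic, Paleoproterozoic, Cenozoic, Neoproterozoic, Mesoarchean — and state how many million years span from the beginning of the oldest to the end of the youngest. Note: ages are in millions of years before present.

Start ages (Ma): Mesoarchean 3200, Paleoproterozoic 2500, Neoproterozoic 1000, Mesozoic 251.902, Cenozoic 66.
Ordered oldest to youngest: Mesoarchean, Paleoproterozoic, Neoproterozoic, Mesozoic, Cenozoic.
Span = 3200 − 0 = 3200 Myr.

Mesoarchean → Paleoproterozoic → Neoproterozoic → Mesozoic → Cenozoic; total span 3200 Myr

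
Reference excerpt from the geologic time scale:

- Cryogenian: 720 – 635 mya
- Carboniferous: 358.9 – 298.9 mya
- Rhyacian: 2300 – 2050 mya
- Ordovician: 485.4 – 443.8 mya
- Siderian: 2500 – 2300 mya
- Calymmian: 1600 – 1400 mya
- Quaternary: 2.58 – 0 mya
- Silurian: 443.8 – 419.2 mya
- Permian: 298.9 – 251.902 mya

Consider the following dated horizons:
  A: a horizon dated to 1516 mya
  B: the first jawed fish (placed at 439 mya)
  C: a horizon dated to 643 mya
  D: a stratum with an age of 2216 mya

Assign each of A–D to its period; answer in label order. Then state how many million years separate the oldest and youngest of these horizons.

A: 1516 Ma lies in 1600–1400 Ma, so Calymmian.
B: 439 Ma lies in 443.8–419.2 Ma, so Silurian.
C: 643 Ma lies in 720–635 Ma, so Cryogenian.
D: 2216 Ma lies in 2300–2050 Ma, so Rhyacian.
Oldest = 2216 Ma, youngest = 439 Ma → span 1777 Myr.

A — Calymmian; B — Silurian; C — Cryogenian; D — Rhyacian; span 1777 million years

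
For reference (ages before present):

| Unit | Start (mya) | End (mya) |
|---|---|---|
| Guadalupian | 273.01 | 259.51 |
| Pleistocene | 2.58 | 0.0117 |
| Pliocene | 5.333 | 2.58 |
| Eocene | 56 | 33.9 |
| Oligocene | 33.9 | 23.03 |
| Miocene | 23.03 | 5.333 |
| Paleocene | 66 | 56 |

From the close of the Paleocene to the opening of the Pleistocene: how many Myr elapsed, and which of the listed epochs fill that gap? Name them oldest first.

53.42 million years; Eocene, Oligocene, Miocene, Pliocene

The Paleocene closes at 56 Ma and the Pleistocene opens at 2.58 Ma, so the interval is 56 − 2.58 = 53.42 Myr.
An epoch fits inside if it starts at or after 56 Ma and ends at or before 2.58 Ma; oldest first that gives Eocene, Oligocene, Miocene, Pliocene.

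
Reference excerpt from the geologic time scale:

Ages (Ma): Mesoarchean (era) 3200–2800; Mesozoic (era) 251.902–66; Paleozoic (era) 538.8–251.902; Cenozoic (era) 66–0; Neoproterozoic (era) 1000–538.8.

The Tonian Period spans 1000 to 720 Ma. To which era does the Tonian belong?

Neoproterozoic

The Tonian (1000–720 Ma) lies entirely within 1000–538.8 Ma, the Neoproterozoic Era.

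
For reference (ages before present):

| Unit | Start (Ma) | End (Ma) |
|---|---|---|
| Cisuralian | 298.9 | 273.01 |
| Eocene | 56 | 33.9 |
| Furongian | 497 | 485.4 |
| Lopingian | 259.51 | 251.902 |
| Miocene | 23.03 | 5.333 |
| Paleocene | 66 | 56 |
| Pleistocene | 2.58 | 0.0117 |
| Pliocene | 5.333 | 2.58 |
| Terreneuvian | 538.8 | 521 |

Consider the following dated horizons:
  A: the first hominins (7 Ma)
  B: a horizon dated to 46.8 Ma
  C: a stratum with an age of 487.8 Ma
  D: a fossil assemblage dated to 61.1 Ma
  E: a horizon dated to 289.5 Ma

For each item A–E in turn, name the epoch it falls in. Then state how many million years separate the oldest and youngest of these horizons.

A: 7 Ma lies in 23.03–5.333 Ma, so Miocene.
B: 46.8 Ma lies in 56–33.9 Ma, so Eocene.
C: 487.8 Ma lies in 497–485.4 Ma, so Furongian.
D: 61.1 Ma lies in 66–56 Ma, so Paleocene.
E: 289.5 Ma lies in 298.9–273.01 Ma, so Cisuralian.
Oldest = 487.8 Ma, youngest = 7 Ma → span 480.8 Myr.

A — Miocene; B — Eocene; C — Furongian; D — Paleocene; E — Cisuralian; span 480.8 million years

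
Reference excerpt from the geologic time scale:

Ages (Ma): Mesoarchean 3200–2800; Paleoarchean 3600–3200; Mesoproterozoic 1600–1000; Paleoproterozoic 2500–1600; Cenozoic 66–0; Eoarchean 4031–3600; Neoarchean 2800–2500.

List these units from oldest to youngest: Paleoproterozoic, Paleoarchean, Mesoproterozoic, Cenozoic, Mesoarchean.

Paleoarchean, Mesoarchean, Paleoproterozoic, Mesoproterozoic, Cenozoic

Sorting by start age (descending Ma, since larger Ma = older): Paleoarchean began 3600, Mesoarchean began 3200, Paleoproterozoic began 2500, Mesoproterozoic began 1600, Cenozoic began 66.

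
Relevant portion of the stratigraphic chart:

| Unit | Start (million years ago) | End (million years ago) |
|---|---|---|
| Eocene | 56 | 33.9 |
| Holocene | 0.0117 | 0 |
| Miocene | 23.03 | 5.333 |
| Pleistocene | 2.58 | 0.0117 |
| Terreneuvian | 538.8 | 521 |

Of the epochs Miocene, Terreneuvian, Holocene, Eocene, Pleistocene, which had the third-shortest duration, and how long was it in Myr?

Miocene, 17.697 million years

Durations: Miocene 17.697; Terreneuvian 17.8; Holocene 0.0117; Eocene 22.1; Pleistocene 2.5683 Myr.
Sorted shortest-first: Holocene (0.0117), Pleistocene (2.5683), Miocene (17.697), Terreneuvian (17.8), Eocene (22.1).
The third shortest is Miocene at 17.697 Myr.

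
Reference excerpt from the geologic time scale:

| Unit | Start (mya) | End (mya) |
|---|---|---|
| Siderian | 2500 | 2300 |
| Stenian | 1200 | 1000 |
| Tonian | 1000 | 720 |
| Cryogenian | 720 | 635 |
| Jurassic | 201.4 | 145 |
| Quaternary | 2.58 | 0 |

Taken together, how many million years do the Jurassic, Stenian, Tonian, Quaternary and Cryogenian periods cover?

Each duration: Jurassic = 56.4; Stenian = 200; Tonian = 280; Quaternary = 2.58; Cryogenian = 85.
Sum: 56.4 + 200 + 280 + 2.58 + 85 = 623.98 Myr.

623.98 million years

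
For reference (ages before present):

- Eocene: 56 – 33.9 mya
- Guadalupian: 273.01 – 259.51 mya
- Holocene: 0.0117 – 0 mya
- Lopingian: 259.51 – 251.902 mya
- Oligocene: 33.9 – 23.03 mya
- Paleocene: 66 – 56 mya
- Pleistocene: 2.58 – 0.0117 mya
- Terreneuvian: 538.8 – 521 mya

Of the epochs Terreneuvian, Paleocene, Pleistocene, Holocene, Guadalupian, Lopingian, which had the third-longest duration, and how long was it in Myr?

Durations: Terreneuvian 17.8; Paleocene 10; Pleistocene 2.5683; Holocene 0.0117; Guadalupian 13.5; Lopingian 7.608 Myr.
Sorted longest-first: Terreneuvian (17.8), Guadalupian (13.5), Paleocene (10), Lopingian (7.608), Pleistocene (2.5683), Holocene (0.0117).
The third longest is Paleocene at 10 Myr.

Paleocene, 10 million years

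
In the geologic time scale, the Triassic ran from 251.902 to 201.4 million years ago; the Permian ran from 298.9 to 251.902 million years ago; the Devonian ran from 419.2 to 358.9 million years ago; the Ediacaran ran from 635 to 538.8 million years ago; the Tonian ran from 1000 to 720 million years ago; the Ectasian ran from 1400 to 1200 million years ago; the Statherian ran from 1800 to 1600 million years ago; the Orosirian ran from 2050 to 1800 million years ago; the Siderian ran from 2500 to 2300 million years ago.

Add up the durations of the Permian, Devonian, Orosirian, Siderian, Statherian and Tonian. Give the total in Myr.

Duration is start − end for each: (298.9 − 251.902) + (419.2 − 358.9) + (2050 − 1800) + (2500 − 2300) + (1800 − 1600) + (1000 − 720).
That is 46.998 + 60.3 + 250 + 200 + 200 + 280, which totals 1037.298 million years.

1037.298 million years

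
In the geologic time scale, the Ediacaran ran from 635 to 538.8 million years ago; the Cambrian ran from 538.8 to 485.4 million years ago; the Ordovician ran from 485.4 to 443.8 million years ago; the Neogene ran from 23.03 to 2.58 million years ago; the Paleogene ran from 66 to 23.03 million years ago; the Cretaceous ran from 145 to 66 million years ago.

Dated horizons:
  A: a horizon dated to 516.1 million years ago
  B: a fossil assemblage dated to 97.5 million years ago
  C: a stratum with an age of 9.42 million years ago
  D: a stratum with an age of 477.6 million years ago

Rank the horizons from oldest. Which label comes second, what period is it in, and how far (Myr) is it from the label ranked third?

Sorted oldest-first by Ma: A (516.1), D (477.6), B (97.5), C (9.42).
The second oldest is D at 477.6 Ma, which lies in 485.4–443.8 Ma: the Ordovician.
The third oldest is B at 97.5 Ma; separation = |477.6 − 97.5| = 380.1 Myr.

D, in the Ordovician; 380.1 million years to B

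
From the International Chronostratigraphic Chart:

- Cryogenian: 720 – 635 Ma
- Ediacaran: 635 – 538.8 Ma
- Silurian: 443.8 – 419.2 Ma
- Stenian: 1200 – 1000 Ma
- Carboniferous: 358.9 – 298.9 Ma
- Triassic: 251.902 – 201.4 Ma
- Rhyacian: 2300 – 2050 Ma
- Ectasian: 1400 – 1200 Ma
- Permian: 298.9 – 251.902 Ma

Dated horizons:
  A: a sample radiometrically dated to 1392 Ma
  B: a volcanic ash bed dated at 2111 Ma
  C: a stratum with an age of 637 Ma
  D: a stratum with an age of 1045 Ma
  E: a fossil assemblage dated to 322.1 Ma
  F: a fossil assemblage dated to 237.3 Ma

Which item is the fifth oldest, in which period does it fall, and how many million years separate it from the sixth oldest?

E, in the Carboniferous; 84.8 million years to F

Larger Ma means older, so oldest first: B 2111 > A 1392 > D 1045 > C 637 > E 322.1 > F 237.3.
Counting 5 along gives E (322.1 Ma); the excerpt puts that inside the Carboniferous, 358.9–298.9 Ma.
Next in line is F (237.3 Ma), and 322.1 − 237.3 = 84.8 Myr.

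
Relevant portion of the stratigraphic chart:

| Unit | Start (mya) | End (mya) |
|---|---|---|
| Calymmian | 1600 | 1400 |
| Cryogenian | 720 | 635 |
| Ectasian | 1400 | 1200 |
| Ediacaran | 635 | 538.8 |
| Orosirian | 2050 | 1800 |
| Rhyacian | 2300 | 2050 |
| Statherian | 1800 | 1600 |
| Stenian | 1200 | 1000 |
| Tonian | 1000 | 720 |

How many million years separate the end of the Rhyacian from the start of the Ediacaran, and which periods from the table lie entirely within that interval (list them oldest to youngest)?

End of Rhyacian = 2050 Ma; start of Ediacaran = 635 Ma.
Gap = 2050 − 635 = 1415 Myr.
Periods wholly inside 2050–635 Ma: Orosirian (2050–1800), Statherian (1800–1600), Calymmian (1600–1400), Ectasian (1400–1200), Stenian (1200–1000), Tonian (1000–720), Cryogenian (720–635).

1415 million years; Orosirian, Statherian, Calymmian, Ectasian, Stenian, Tonian, Cryogenian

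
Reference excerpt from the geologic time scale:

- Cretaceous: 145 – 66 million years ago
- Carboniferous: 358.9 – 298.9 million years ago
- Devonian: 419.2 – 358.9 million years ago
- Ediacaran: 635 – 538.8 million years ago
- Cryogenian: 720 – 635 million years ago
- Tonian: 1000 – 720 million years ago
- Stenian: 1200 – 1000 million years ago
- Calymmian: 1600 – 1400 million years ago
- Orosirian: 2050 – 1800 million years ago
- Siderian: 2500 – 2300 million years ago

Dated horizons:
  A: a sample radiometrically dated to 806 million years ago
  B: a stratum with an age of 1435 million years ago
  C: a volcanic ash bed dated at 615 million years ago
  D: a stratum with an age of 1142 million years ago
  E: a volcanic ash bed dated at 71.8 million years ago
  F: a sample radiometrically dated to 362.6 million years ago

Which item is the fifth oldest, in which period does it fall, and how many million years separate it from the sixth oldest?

F, in the Devonian; 290.8 million years to E

Larger Ma means older, so oldest first: B 1435 > D 1142 > A 806 > C 615 > F 362.6 > E 71.8.
Counting 5 along gives F (362.6 Ma); the excerpt puts that inside the Devonian, 419.2–358.9 Ma.
Next in line is E (71.8 Ma), and 362.6 − 71.8 = 290.8 Myr.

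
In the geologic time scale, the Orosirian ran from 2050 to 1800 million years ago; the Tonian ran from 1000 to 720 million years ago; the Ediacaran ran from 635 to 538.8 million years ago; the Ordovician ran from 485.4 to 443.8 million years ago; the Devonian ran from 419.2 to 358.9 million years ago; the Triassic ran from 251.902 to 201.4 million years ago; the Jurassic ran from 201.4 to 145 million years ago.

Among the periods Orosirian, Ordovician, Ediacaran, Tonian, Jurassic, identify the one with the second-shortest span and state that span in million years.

Start − end for each: Orosirian 2050 − 1800 = 250; Ordovician 485.4 − 443.8 = 41.6; Ediacaran 635 − 538.8 = 96.2; Tonian 1000 − 720 = 280; Jurassic 201.4 − 145 = 56.4.
Ranking these from shortest: Ordovician < Jurassic < Ediacaran < Orosirian < Tonian.
Position 2 in that ranking is Jurassic, which lasted 56.4 Myr.

Jurassic, 56.4 million years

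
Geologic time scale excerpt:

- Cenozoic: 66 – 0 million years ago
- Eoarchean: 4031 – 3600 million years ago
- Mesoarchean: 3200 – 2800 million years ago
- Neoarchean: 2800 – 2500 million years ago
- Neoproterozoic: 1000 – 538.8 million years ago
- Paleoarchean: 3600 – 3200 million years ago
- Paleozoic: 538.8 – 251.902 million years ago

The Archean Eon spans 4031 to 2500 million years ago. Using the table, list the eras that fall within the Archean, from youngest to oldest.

Neoarchean, Mesoarchean, Paleoarchean, Eoarchean

Eras with both bounds inside 4031–2500 Ma: Neoarchean (2800–2500), Mesoarchean (3200–2800), Paleoarchean (3600–3200), Eoarchean (4031–3600).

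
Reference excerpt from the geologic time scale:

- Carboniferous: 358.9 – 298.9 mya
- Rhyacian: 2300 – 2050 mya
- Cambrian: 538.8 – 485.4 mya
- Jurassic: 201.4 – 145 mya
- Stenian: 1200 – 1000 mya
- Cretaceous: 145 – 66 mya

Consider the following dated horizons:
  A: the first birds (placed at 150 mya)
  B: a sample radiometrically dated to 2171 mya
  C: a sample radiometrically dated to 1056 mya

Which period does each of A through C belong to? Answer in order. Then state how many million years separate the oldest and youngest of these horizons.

A: 150 Ma lies in 201.4–145 Ma, so Jurassic.
B: 2171 Ma lies in 2300–2050 Ma, so Rhyacian.
C: 1056 Ma lies in 1200–1000 Ma, so Stenian.
Oldest = 2171 Ma, youngest = 150 Ma → span 2021 Myr.

A — Jurassic; B — Rhyacian; C — Stenian; span 2021 million years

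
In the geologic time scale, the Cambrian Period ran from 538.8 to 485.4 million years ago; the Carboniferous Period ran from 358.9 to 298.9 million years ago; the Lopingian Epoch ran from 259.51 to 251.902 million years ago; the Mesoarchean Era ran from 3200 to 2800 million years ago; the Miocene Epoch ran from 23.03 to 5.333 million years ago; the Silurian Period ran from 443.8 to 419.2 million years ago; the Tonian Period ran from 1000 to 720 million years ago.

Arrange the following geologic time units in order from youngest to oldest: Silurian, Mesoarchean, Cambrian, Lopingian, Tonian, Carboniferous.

Read off each span (Ma): Silurian 443.8–419.2; Mesoarchean 3200–2800; Cambrian 538.8–485.4; Lopingian 259.51–251.902; Tonian 1000–720; Carboniferous 358.9–298.9.
Larger Ma is older, so oldest→youngest is Mesoarchean, Tonian, Cambrian, Silurian, Carboniferous, Lopingian; reverse it for youngest→oldest.

Lopingian → Carboniferous → Silurian → Cambrian → Tonian → Mesoarchean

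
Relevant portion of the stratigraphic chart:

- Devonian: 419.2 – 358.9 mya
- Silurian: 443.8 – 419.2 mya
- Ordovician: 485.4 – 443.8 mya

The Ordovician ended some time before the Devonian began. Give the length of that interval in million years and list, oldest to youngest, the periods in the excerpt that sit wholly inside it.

24.6 million years; Silurian

End of Ordovician = 443.8 Ma; start of Devonian = 419.2 Ma.
Gap = 443.8 − 419.2 = 24.6 Myr.
Periods wholly inside 443.8–419.2 Ma: Silurian (443.8–419.2).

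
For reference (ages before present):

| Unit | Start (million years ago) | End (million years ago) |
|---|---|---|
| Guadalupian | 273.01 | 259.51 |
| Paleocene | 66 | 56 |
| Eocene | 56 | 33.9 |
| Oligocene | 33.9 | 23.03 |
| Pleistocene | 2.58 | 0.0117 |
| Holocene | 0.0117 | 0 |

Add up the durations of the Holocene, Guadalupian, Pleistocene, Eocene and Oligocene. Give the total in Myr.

Each duration: Holocene = 0.0117; Guadalupian = 13.5; Pleistocene = 2.5683; Eocene = 22.1; Oligocene = 10.87.
Sum: 0.0117 + 13.5 + 2.5683 + 22.1 + 10.87 = 49.05 Myr.

49.05 million years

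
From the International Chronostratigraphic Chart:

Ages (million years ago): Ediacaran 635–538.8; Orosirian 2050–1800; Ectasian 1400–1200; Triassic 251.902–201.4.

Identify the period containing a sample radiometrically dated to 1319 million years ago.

Ectasian

1319 Ma lies between 1400 and 1200 Ma, so it falls in the Ectasian.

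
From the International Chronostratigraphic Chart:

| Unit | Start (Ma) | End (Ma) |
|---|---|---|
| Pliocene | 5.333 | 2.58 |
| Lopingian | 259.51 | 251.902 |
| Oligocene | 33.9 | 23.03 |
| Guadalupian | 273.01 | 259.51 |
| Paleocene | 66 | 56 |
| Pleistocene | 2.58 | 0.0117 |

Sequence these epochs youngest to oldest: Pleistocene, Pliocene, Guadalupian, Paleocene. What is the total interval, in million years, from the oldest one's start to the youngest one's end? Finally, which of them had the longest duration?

Start ages (Ma): Guadalupian 273.01, Paleocene 66, Pliocene 5.333, Pleistocene 2.58.
Ordered youngest to oldest: Pleistocene, Pliocene, Paleocene, Guadalupian.
Span = 273.01 − 0.0117 = 272.9983 Myr.
Durations: Pliocene 2.753, Guadalupian 13.5, Paleocene 10, Pleistocene 2.5683 → longest is Guadalupian (13.5 Myr).

Pleistocene, Pliocene, Paleocene, Guadalupian; total span 272.9983 Myr; longest is Guadalupian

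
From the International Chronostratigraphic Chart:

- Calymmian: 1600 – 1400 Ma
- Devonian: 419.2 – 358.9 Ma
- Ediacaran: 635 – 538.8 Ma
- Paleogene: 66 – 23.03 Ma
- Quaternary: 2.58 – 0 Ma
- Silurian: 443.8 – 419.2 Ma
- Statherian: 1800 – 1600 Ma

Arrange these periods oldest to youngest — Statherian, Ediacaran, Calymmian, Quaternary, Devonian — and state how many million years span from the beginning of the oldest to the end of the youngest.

Statherian, Calymmian, Ediacaran, Devonian, Quaternary; total span 1800 Myr

From the excerpt: Statherian 1800–1600; Ediacaran 635–538.8; Calymmian 1600–1400; Quaternary 2.58–0; Devonian 419.2–358.9 (Ma).
Larger Ma is earlier, so the oldest is Statherian and the youngest is Quaternary; oldest to youngest: Statherian, Calymmian, Ediacaran, Devonian, Quaternary.
Oldest start 1800 minus youngest end 0 gives 1800 Myr overall.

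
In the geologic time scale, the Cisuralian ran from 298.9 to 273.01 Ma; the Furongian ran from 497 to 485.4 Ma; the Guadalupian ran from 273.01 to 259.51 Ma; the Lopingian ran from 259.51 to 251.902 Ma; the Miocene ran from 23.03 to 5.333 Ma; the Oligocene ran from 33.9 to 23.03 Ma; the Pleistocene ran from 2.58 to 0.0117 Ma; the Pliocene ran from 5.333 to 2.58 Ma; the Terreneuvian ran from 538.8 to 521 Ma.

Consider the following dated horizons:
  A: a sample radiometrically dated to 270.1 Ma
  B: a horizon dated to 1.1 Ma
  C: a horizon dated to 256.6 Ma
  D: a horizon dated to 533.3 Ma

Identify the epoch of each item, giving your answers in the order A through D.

A: 270.1 Ma lies in 273.01–259.51 Ma, so Guadalupian.
B: 1.1 Ma lies in 2.58–0.0117 Ma, so Pleistocene.
C: 256.6 Ma lies in 259.51–251.902 Ma, so Lopingian.
D: 533.3 Ma lies in 538.8–521 Ma, so Terreneuvian.

A — Guadalupian; B — Pleistocene; C — Lopingian; D — Terreneuvian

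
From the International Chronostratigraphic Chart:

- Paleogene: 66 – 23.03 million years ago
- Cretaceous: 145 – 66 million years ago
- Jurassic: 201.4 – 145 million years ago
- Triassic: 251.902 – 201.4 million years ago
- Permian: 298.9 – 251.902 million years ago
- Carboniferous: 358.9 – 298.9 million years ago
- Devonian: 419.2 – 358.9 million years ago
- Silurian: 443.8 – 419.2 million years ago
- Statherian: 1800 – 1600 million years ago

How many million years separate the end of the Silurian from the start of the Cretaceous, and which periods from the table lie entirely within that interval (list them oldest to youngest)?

274.2 million years; Devonian, Carboniferous, Permian, Triassic, Jurassic

End of Silurian = 419.2 Ma; start of Cretaceous = 145 Ma.
Gap = 419.2 − 145 = 274.2 Myr.
Periods wholly inside 419.2–145 Ma: Devonian (419.2–358.9), Carboniferous (358.9–298.9), Permian (298.9–251.902), Triassic (251.902–201.4), Jurassic (201.4–145).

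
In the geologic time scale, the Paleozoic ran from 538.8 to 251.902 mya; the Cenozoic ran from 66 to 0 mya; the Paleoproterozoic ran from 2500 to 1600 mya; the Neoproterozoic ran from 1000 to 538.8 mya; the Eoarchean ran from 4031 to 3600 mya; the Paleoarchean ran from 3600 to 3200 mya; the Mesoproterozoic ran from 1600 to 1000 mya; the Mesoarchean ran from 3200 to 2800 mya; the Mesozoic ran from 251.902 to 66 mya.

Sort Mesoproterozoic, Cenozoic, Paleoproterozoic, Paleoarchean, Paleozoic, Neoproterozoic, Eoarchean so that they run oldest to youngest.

Eoarchean, Paleoarchean, Paleoproterozoic, Mesoproterozoic, Neoproterozoic, Paleozoic, Cenozoic

Read off each span (Ma): Mesoproterozoic 1600–1000; Cenozoic 66–0; Paleoproterozoic 2500–1600; Paleoarchean 3600–3200; Paleozoic 538.8–251.902; Neoproterozoic 1000–538.8; Eoarchean 4031–3600.
Larger Ma is older, so oldest→youngest is Eoarchean, Paleoarchean, Paleoproterozoic, Mesoproterozoic, Neoproterozoic, Paleozoic, Cenozoic.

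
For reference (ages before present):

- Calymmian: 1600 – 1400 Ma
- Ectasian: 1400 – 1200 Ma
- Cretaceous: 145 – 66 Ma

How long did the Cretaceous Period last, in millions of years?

145 − 66 = 79 million years.

79 million years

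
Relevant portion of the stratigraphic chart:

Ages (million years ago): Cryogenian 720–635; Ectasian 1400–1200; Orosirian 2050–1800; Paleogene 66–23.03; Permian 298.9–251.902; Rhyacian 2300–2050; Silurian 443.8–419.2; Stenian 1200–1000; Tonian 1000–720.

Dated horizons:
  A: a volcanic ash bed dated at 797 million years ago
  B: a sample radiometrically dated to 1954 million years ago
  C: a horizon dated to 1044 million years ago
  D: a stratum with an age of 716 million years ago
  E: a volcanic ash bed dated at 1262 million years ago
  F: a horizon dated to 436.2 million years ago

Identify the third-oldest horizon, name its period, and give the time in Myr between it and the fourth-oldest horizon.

Larger Ma means older, so oldest first: B 1954 > E 1262 > C 1044 > A 797 > D 716 > F 436.2.
Counting 3 along gives C (1044 Ma); the excerpt puts that inside the Stenian, 1200–1000 Ma.
Next in line is A (797 Ma), and 1044 − 797 = 247 Myr.

C, in the Stenian; 247 million years to A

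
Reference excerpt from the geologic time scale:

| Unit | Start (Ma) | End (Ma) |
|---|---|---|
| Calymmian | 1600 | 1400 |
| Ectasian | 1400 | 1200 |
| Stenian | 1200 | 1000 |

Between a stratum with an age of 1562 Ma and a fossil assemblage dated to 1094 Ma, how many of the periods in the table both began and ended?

1

1562 Ma sits inside the Calymmian (1600–1400) and 1094 Ma inside the Stenian (1200–1000); neither of those is wholly between the two dates.
The listed periods lying completely between them are Ectasian — 1 in all.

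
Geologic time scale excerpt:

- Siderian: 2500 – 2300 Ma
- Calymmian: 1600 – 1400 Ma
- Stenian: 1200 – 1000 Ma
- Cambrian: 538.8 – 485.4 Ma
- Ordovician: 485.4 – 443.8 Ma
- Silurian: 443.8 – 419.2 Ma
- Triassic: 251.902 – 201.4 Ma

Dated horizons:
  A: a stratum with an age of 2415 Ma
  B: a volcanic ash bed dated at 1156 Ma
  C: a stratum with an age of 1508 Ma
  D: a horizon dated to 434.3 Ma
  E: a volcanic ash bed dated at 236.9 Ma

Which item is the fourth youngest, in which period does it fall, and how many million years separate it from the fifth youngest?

C, in the Calymmian; 907 million years to A

Sorted youngest-first by Ma: E (236.9), D (434.3), B (1156), C (1508), A (2415).
The fourth youngest is C at 1508 Ma, which lies in 1600–1400 Ma: the Calymmian.
The fifth youngest is A at 2415 Ma; separation = |1508 − 2415| = 907 Myr.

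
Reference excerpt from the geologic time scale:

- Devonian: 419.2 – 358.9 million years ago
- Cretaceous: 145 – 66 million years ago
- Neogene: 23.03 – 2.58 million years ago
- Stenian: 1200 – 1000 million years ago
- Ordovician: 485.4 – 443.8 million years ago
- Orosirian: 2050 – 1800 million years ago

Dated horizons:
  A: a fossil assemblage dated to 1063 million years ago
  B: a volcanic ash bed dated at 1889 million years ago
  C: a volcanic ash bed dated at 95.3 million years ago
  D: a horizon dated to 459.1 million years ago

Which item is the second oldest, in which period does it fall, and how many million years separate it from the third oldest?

Sorted oldest-first by Ma: B (1889), A (1063), D (459.1), C (95.3).
The second oldest is A at 1063 Ma, which lies in 1200–1000 Ma: the Stenian.
The third oldest is D at 459.1 Ma; separation = |1063 − 459.1| = 603.9 Myr.

A, in the Stenian; 603.9 million years to D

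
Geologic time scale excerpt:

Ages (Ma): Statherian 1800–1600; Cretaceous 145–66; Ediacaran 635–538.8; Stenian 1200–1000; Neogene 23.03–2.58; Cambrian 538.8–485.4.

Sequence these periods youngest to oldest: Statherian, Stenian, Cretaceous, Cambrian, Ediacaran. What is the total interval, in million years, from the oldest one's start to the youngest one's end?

From the excerpt: Statherian 1800–1600; Stenian 1200–1000; Cretaceous 145–66; Cambrian 538.8–485.4; Ediacaran 635–538.8 (Ma).
Larger Ma is earlier, so the oldest is Statherian and the youngest is Cretaceous; youngest to oldest: Cretaceous, Cambrian, Ediacaran, Stenian, Statherian.
Oldest start 1800 minus youngest end 66 gives 1734 Myr overall.

Cretaceous, Cambrian, Ediacaran, Stenian, Statherian; total span 1734 Myr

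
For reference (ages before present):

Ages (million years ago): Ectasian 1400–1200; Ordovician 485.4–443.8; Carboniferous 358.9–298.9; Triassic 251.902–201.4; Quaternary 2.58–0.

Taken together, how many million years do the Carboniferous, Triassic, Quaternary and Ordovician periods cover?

Duration is start − end for each: (358.9 − 298.9) + (251.902 − 201.4) + (2.58 − 0) + (485.4 − 443.8).
That is 60 + 50.502 + 2.58 + 41.6, which totals 154.682 million years.

154.682 million years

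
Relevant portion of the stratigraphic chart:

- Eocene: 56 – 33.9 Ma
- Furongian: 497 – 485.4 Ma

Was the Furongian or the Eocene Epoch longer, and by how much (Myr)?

Furongian: 497 − 485.4 = 11.6 Myr.
Eocene: 56 − 33.9 = 22.1 Myr.
Difference: 22.1 − 11.6 = 10.5 Myr, so the Eocene was longer.

Eocene, by 10.5 million years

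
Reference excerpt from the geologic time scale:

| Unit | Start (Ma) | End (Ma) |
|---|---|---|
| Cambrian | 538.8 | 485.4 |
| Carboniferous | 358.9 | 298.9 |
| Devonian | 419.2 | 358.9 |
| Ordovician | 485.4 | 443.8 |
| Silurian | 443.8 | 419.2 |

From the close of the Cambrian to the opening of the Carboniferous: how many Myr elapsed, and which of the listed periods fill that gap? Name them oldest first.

The Cambrian closes at 485.4 Ma and the Carboniferous opens at 358.9 Ma, so the interval is 485.4 − 358.9 = 126.5 Myr.
A period fits inside if it starts at or after 485.4 Ma and ends at or before 358.9 Ma; oldest first that gives Ordovician, Silurian, Devonian.

126.5 million years; Ordovician, Silurian, Devonian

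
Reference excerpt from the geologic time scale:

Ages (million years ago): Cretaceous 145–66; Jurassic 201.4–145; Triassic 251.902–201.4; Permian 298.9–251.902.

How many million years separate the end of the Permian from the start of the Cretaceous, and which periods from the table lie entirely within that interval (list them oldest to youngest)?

The Permian closes at 251.902 Ma and the Cretaceous opens at 145 Ma, so the interval is 251.902 − 145 = 106.902 Myr.
A period fits inside if it starts at or after 251.902 Ma and ends at or before 145 Ma; oldest first that gives Triassic, Jurassic.

106.902 million years; Triassic, Jurassic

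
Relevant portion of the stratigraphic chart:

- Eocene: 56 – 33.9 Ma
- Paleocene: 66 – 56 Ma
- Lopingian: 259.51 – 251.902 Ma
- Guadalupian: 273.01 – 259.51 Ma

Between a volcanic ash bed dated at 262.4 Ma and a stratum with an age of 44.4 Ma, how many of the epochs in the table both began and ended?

The older date is 262.4 Ma and the younger is 44.4 Ma.
Epochs with start < 262.4 and end > 44.4 Ma: Lopingian (259.51–251.902), Paleocene (66–56).
That is 2 complete epochs.

2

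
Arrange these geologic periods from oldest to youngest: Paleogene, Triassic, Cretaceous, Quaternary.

Triassic, Cretaceous, Paleogene, Quaternary

Era membership (oldest first within each) — Mesozoic: Triassic, Cretaceous; Cenozoic: Paleogene, Quaternary. Paleozoic precedes Mesozoic, which precedes Cenozoic. Concatenating the groups in that era order gives oldest to youngest directly.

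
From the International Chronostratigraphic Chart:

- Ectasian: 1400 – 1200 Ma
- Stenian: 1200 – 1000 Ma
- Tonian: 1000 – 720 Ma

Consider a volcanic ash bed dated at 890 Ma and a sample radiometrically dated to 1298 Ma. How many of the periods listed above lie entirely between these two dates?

1

The older date is 1298 Ma and the younger is 890 Ma.
Periods with start < 1298 and end > 890 Ma: Stenian (1200–1000).
That is 1 complete period.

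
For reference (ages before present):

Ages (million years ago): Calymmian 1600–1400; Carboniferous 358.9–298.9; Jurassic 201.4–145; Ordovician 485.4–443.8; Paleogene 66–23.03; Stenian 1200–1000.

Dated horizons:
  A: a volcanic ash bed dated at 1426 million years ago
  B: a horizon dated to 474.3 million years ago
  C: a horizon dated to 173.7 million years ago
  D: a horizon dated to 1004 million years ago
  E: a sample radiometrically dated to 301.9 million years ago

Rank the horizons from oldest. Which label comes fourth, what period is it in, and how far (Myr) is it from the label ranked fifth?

Larger Ma means older, so oldest first: A 1426 > D 1004 > B 474.3 > E 301.9 > C 173.7.
Counting 4 along gives E (301.9 Ma); the excerpt puts that inside the Carboniferous, 358.9–298.9 Ma.
Next in line is C (173.7 Ma), and 301.9 − 173.7 = 128.2 Myr.

E, in the Carboniferous; 128.2 million years to C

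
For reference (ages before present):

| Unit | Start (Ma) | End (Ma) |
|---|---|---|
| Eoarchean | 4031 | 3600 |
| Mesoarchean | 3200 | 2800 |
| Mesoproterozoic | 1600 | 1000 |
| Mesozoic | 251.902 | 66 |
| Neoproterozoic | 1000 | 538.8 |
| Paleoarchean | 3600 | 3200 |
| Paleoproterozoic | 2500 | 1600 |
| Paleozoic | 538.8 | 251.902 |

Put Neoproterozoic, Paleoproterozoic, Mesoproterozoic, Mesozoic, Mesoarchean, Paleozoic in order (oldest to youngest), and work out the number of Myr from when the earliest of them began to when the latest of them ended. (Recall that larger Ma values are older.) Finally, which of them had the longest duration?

Start ages (Ma): Mesoarchean 3200, Paleoproterozoic 2500, Mesoproterozoic 1600, Neoproterozoic 1000, Paleozoic 538.8, Mesozoic 251.902.
Ordered oldest to youngest: Mesoarchean, Paleoproterozoic, Mesoproterozoic, Neoproterozoic, Paleozoic, Mesozoic.
Span = 3200 − 66 = 3134 Myr.
Durations: Neoproterozoic 461.2, Mesozoic 185.902, Mesoarchean 400, Paleozoic 286.898, Mesoproterozoic 600, Paleoproterozoic 900 → longest is Paleoproterozoic (900 Myr).

Mesoarchean → Paleoproterozoic → Mesoproterozoic → Neoproterozoic → Paleozoic → Mesozoic; total span 3134 Myr; longest is Paleoproterozoic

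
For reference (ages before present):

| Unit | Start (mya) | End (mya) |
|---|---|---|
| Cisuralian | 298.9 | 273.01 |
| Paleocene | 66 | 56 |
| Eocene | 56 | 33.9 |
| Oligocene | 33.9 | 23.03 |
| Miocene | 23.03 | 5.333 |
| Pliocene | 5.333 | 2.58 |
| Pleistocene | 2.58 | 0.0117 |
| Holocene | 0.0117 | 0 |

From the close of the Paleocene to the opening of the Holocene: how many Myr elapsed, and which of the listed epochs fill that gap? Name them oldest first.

55.9883 million years; Eocene, Oligocene, Miocene, Pliocene, Pleistocene

The Paleocene closes at 56 Ma and the Holocene opens at 0.0117 Ma, so the interval is 56 − 0.0117 = 55.9883 Myr.
An epoch fits inside if it starts at or after 56 Ma and ends at or before 0.0117 Ma; oldest first that gives Eocene, Oligocene, Miocene, Pliocene, Pleistocene.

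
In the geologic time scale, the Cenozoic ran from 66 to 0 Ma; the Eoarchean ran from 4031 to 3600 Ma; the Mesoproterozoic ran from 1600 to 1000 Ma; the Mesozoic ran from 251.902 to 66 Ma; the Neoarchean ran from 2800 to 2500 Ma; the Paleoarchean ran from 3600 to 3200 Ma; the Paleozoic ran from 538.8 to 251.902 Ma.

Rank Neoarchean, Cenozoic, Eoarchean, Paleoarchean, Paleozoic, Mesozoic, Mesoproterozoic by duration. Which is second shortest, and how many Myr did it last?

Mesozoic, 185.902 million years

Durations: Neoarchean 300; Cenozoic 66; Eoarchean 431; Paleoarchean 400; Paleozoic 286.898; Mesozoic 185.902; Mesoproterozoic 600 Myr.
Sorted shortest-first: Cenozoic (66), Mesozoic (185.902), Paleozoic (286.898), Neoarchean (300), Paleoarchean (400), Eoarchean (431), Mesoproterozoic (600).
The second shortest is Mesozoic at 185.902 Myr.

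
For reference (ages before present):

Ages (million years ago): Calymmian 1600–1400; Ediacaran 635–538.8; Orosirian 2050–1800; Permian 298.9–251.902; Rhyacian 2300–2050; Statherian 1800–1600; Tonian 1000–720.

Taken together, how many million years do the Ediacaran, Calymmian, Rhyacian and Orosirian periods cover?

796.2 million years

Each duration: Ediacaran = 96.2; Calymmian = 200; Rhyacian = 250; Orosirian = 250.
Sum: 96.2 + 200 + 250 + 250 = 796.2 Myr.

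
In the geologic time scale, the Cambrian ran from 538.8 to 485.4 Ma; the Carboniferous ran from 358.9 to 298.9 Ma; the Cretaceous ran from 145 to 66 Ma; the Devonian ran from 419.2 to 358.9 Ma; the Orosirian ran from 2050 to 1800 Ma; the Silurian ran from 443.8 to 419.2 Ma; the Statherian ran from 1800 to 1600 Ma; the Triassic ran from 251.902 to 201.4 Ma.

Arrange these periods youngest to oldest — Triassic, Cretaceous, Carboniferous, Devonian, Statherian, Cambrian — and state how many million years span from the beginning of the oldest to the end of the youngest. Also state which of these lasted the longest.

Cretaceous, Triassic, Carboniferous, Devonian, Cambrian, Statherian; total span 1734 Myr; longest is Statherian

Start ages (Ma): Statherian 1800, Cambrian 538.8, Devonian 419.2, Carboniferous 358.9, Triassic 251.902, Cretaceous 145.
Ordered youngest to oldest: Cretaceous, Triassic, Carboniferous, Devonian, Cambrian, Statherian.
Span = 1800 − 66 = 1734 Myr.
Durations: Cretaceous 79, Triassic 50.502, Statherian 200, Carboniferous 60, Devonian 60.3, Cambrian 53.4 → longest is Statherian (200 Myr).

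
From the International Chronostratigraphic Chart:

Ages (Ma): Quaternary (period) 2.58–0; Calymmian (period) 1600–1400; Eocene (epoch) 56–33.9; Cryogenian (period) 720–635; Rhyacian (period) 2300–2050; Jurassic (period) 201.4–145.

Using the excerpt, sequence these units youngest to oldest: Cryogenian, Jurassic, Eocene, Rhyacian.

Sorting by start age (ascending Ma, since larger Ma = older): Eocene began 56, Jurassic began 201.4, Cryogenian began 720, Rhyacian began 2300.

Eocene → Jurassic → Cryogenian → Rhyacian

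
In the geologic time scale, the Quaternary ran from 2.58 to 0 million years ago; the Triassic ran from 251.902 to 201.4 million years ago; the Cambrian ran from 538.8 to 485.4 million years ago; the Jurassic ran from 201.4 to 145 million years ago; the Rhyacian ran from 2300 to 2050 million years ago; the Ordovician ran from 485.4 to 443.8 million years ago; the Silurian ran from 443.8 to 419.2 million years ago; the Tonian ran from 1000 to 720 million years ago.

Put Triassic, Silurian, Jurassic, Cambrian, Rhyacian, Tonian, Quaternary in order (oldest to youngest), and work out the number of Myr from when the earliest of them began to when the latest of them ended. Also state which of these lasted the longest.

Start ages (Ma): Rhyacian 2300, Tonian 1000, Cambrian 538.8, Silurian 443.8, Triassic 251.902, Jurassic 201.4, Quaternary 2.58.
Ordered oldest to youngest: Rhyacian, Tonian, Cambrian, Silurian, Triassic, Jurassic, Quaternary.
Span = 2300 − 0 = 2300 Myr.
Durations: Jurassic 56.4, Rhyacian 250, Cambrian 53.4, Tonian 280, Silurian 24.6, Quaternary 2.58, Triassic 50.502 → longest is Tonian (280 Myr).

Rhyacian → Tonian → Cambrian → Silurian → Triassic → Jurassic → Quaternary; total span 2300 Myr; longest is Tonian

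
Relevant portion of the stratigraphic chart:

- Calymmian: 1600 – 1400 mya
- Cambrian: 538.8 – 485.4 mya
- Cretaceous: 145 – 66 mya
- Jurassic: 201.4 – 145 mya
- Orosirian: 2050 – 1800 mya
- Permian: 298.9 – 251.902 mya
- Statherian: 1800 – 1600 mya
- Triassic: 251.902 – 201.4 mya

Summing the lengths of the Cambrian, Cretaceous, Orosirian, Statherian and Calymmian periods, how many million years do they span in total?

Each duration: Cambrian = 53.4; Cretaceous = 79; Orosirian = 250; Statherian = 200; Calymmian = 200.
Sum: 53.4 + 79 + 250 + 200 + 200 = 782.4 Myr.

782.4 million years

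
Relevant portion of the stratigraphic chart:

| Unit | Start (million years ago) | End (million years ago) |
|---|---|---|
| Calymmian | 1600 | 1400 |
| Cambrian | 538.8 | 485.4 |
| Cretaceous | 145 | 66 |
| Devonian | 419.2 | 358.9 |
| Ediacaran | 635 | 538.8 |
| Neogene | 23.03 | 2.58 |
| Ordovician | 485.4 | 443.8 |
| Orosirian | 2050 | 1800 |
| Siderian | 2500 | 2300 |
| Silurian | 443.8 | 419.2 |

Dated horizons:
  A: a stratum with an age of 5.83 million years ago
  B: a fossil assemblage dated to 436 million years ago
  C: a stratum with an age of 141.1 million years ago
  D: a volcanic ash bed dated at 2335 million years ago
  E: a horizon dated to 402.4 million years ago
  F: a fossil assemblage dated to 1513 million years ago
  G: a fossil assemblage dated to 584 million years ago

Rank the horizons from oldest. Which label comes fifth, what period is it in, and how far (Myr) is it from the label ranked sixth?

E, in the Devonian; 261.3 million years to C

Larger Ma means older, so oldest first: D 2335 > F 1513 > G 584 > B 436 > E 402.4 > C 141.1 > A 5.83.
Counting 5 along gives E (402.4 Ma); the excerpt puts that inside the Devonian, 419.2–358.9 Ma.
Next in line is C (141.1 Ma), and 402.4 − 141.1 = 261.3 Myr.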